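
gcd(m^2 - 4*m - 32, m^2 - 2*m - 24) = m + 4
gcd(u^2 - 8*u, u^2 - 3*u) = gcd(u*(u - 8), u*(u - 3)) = u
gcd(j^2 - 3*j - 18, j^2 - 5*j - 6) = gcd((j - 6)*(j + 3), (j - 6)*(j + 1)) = j - 6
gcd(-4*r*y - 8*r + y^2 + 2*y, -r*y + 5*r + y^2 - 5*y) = 1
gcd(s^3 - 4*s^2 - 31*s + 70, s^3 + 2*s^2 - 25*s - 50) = s + 5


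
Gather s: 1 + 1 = 2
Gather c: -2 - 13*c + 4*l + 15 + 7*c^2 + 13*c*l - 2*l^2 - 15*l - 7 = 7*c^2 + c*(13*l - 13) - 2*l^2 - 11*l + 6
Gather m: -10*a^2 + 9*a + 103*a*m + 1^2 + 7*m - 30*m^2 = -10*a^2 + 9*a - 30*m^2 + m*(103*a + 7) + 1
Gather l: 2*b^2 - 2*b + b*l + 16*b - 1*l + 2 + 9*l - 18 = 2*b^2 + 14*b + l*(b + 8) - 16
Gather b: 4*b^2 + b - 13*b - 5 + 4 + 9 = 4*b^2 - 12*b + 8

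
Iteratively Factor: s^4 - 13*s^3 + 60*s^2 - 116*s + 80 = (s - 4)*(s^3 - 9*s^2 + 24*s - 20) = (s - 5)*(s - 4)*(s^2 - 4*s + 4) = (s - 5)*(s - 4)*(s - 2)*(s - 2)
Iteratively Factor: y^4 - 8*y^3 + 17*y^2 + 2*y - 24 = (y - 3)*(y^3 - 5*y^2 + 2*y + 8) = (y - 4)*(y - 3)*(y^2 - y - 2) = (y - 4)*(y - 3)*(y + 1)*(y - 2)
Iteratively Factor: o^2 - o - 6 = (o + 2)*(o - 3)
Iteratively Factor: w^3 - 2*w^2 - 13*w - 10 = (w + 2)*(w^2 - 4*w - 5) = (w - 5)*(w + 2)*(w + 1)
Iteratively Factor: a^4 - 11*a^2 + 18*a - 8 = (a - 2)*(a^3 + 2*a^2 - 7*a + 4) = (a - 2)*(a - 1)*(a^2 + 3*a - 4) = (a - 2)*(a - 1)^2*(a + 4)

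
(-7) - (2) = -9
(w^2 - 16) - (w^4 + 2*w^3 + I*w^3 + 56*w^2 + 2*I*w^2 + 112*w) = -w^4 - 2*w^3 - I*w^3 - 55*w^2 - 2*I*w^2 - 112*w - 16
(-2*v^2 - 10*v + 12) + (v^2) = -v^2 - 10*v + 12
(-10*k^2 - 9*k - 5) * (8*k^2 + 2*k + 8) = -80*k^4 - 92*k^3 - 138*k^2 - 82*k - 40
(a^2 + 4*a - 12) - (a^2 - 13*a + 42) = 17*a - 54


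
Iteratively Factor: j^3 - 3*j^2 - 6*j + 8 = (j + 2)*(j^2 - 5*j + 4) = (j - 4)*(j + 2)*(j - 1)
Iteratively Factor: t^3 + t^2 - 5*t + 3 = (t - 1)*(t^2 + 2*t - 3) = (t - 1)^2*(t + 3)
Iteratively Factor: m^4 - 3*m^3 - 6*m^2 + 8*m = (m - 4)*(m^3 + m^2 - 2*m) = (m - 4)*(m + 2)*(m^2 - m) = (m - 4)*(m - 1)*(m + 2)*(m)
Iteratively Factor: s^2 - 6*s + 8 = (s - 2)*(s - 4)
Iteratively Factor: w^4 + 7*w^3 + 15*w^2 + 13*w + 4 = (w + 1)*(w^3 + 6*w^2 + 9*w + 4) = (w + 1)^2*(w^2 + 5*w + 4) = (w + 1)^3*(w + 4)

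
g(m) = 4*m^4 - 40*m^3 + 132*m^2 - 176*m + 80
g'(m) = 16*m^3 - 120*m^2 + 264*m - 176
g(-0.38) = 168.22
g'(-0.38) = -294.53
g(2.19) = -0.48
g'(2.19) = -5.32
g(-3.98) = 6396.88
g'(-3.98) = -4136.28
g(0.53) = 18.16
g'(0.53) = -67.41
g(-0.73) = 295.52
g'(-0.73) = -438.89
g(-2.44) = 2018.17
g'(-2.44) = -1767.02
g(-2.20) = 1625.70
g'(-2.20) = -1507.97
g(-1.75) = 1044.14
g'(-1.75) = -1091.25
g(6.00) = 320.00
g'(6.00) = 544.00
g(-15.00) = 369920.00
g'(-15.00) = -85136.00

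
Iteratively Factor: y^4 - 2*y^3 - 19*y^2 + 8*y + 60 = (y + 3)*(y^3 - 5*y^2 - 4*y + 20) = (y - 5)*(y + 3)*(y^2 - 4) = (y - 5)*(y + 2)*(y + 3)*(y - 2)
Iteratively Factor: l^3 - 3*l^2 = (l - 3)*(l^2) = l*(l - 3)*(l)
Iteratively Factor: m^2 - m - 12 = (m + 3)*(m - 4)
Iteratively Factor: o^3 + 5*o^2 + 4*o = (o + 1)*(o^2 + 4*o) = (o + 1)*(o + 4)*(o)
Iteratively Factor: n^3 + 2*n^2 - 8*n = (n)*(n^2 + 2*n - 8) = n*(n - 2)*(n + 4)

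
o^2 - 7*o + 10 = (o - 5)*(o - 2)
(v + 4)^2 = v^2 + 8*v + 16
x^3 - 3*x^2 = x^2*(x - 3)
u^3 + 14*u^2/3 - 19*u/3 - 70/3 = (u - 7/3)*(u + 2)*(u + 5)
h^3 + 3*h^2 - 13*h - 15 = (h - 3)*(h + 1)*(h + 5)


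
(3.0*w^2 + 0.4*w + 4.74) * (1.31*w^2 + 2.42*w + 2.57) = 3.93*w^4 + 7.784*w^3 + 14.8874*w^2 + 12.4988*w + 12.1818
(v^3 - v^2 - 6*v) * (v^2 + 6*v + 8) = v^5 + 5*v^4 - 4*v^3 - 44*v^2 - 48*v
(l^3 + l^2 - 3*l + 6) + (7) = l^3 + l^2 - 3*l + 13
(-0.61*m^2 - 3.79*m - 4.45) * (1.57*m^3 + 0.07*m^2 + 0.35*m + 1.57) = -0.9577*m^5 - 5.993*m^4 - 7.4653*m^3 - 2.5957*m^2 - 7.5078*m - 6.9865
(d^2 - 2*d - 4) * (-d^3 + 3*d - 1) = -d^5 + 2*d^4 + 7*d^3 - 7*d^2 - 10*d + 4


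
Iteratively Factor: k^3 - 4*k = (k)*(k^2 - 4) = k*(k - 2)*(k + 2)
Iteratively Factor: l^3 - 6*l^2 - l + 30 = (l + 2)*(l^2 - 8*l + 15) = (l - 3)*(l + 2)*(l - 5)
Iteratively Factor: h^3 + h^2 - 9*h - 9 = (h + 1)*(h^2 - 9) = (h - 3)*(h + 1)*(h + 3)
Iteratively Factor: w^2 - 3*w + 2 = (w - 2)*(w - 1)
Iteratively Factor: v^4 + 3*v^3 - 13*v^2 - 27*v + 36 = (v - 1)*(v^3 + 4*v^2 - 9*v - 36) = (v - 3)*(v - 1)*(v^2 + 7*v + 12) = (v - 3)*(v - 1)*(v + 3)*(v + 4)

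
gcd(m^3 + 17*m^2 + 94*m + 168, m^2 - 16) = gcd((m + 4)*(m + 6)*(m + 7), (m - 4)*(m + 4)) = m + 4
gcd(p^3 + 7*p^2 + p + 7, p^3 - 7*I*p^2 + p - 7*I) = p^2 + 1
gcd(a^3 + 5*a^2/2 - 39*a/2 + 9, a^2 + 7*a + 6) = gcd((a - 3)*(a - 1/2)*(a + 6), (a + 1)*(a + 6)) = a + 6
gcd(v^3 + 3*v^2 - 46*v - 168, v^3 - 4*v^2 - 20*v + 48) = v + 4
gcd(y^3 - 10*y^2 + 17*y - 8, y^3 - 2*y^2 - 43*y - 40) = y - 8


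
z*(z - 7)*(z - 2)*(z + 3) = z^4 - 6*z^3 - 13*z^2 + 42*z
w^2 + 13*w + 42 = (w + 6)*(w + 7)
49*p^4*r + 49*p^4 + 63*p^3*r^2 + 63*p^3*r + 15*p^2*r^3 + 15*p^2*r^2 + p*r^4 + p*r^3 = (p + r)*(7*p + r)^2*(p*r + p)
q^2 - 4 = (q - 2)*(q + 2)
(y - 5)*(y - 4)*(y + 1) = y^3 - 8*y^2 + 11*y + 20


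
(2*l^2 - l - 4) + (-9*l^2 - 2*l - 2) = -7*l^2 - 3*l - 6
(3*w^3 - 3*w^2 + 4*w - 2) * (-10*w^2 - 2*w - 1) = -30*w^5 + 24*w^4 - 37*w^3 + 15*w^2 + 2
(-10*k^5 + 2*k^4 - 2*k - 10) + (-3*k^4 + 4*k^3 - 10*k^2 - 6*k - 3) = -10*k^5 - k^4 + 4*k^3 - 10*k^2 - 8*k - 13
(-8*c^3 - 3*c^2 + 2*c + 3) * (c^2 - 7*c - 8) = -8*c^5 + 53*c^4 + 87*c^3 + 13*c^2 - 37*c - 24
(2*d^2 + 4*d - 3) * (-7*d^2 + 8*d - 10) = -14*d^4 - 12*d^3 + 33*d^2 - 64*d + 30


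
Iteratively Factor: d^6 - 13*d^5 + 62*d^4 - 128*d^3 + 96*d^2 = (d)*(d^5 - 13*d^4 + 62*d^3 - 128*d^2 + 96*d) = d*(d - 4)*(d^4 - 9*d^3 + 26*d^2 - 24*d) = d*(d - 4)*(d - 2)*(d^3 - 7*d^2 + 12*d) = d*(d - 4)^2*(d - 2)*(d^2 - 3*d) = d^2*(d - 4)^2*(d - 2)*(d - 3)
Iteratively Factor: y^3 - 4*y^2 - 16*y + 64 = (y + 4)*(y^2 - 8*y + 16) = (y - 4)*(y + 4)*(y - 4)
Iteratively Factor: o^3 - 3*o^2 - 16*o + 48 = (o - 4)*(o^2 + o - 12) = (o - 4)*(o + 4)*(o - 3)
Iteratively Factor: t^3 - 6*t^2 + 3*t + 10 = (t - 5)*(t^2 - t - 2) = (t - 5)*(t - 2)*(t + 1)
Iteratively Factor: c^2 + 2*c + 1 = (c + 1)*(c + 1)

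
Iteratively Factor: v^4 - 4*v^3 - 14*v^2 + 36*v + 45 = (v + 1)*(v^3 - 5*v^2 - 9*v + 45) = (v + 1)*(v + 3)*(v^2 - 8*v + 15) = (v - 3)*(v + 1)*(v + 3)*(v - 5)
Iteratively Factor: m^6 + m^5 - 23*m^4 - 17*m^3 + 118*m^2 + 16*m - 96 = (m + 4)*(m^5 - 3*m^4 - 11*m^3 + 27*m^2 + 10*m - 24) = (m + 1)*(m + 4)*(m^4 - 4*m^3 - 7*m^2 + 34*m - 24) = (m + 1)*(m + 3)*(m + 4)*(m^3 - 7*m^2 + 14*m - 8) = (m - 1)*(m + 1)*(m + 3)*(m + 4)*(m^2 - 6*m + 8) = (m - 4)*(m - 1)*(m + 1)*(m + 3)*(m + 4)*(m - 2)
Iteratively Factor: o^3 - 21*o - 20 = (o + 4)*(o^2 - 4*o - 5) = (o + 1)*(o + 4)*(o - 5)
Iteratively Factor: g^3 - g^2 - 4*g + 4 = (g - 2)*(g^2 + g - 2) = (g - 2)*(g + 2)*(g - 1)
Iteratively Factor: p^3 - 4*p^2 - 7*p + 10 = (p + 2)*(p^2 - 6*p + 5) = (p - 1)*(p + 2)*(p - 5)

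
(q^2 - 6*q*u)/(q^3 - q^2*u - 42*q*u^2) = (-q + 6*u)/(-q^2 + q*u + 42*u^2)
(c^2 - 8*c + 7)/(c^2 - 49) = (c - 1)/(c + 7)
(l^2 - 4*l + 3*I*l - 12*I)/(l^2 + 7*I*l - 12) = (l - 4)/(l + 4*I)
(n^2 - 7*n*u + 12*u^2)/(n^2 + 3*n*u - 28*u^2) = (n - 3*u)/(n + 7*u)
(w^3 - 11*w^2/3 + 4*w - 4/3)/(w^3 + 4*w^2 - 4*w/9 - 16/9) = 3*(w^2 - 3*w + 2)/(3*w^2 + 14*w + 8)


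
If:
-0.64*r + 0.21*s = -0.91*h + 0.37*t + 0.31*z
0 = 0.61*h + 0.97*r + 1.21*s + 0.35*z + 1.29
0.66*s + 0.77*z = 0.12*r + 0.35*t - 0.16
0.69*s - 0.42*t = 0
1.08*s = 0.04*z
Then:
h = -0.66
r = -0.78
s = -0.01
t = -0.02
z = -0.33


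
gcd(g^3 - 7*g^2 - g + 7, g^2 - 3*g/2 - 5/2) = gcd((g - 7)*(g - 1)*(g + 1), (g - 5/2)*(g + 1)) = g + 1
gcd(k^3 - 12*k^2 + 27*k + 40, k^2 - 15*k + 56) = k - 8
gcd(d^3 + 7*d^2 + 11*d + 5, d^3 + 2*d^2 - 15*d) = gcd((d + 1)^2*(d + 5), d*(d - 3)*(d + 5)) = d + 5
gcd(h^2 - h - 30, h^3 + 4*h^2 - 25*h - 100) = h + 5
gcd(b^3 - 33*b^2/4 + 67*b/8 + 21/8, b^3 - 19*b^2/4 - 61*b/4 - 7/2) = b^2 - 27*b/4 - 7/4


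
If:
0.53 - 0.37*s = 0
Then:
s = 1.43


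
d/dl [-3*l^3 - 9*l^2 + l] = -9*l^2 - 18*l + 1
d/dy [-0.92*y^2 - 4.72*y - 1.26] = -1.84*y - 4.72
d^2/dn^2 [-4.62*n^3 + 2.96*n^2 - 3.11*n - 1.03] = 5.92 - 27.72*n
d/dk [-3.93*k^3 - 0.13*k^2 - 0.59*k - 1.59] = -11.79*k^2 - 0.26*k - 0.59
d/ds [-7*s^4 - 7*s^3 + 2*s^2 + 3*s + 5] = -28*s^3 - 21*s^2 + 4*s + 3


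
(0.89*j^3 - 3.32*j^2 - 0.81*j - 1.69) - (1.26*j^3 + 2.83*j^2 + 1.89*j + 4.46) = -0.37*j^3 - 6.15*j^2 - 2.7*j - 6.15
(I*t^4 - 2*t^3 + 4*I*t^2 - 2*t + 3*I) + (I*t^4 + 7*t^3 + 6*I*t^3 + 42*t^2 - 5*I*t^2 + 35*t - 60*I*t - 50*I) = 2*I*t^4 + 5*t^3 + 6*I*t^3 + 42*t^2 - I*t^2 + 33*t - 60*I*t - 47*I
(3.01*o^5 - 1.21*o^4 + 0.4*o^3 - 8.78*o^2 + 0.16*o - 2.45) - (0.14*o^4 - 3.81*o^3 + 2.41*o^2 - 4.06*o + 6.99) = 3.01*o^5 - 1.35*o^4 + 4.21*o^3 - 11.19*o^2 + 4.22*o - 9.44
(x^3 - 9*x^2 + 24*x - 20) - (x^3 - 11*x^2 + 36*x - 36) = 2*x^2 - 12*x + 16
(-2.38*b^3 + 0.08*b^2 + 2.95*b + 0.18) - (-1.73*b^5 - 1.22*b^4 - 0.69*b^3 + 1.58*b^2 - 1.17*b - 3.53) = 1.73*b^5 + 1.22*b^4 - 1.69*b^3 - 1.5*b^2 + 4.12*b + 3.71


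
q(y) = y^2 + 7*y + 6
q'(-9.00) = -11.00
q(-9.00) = 24.00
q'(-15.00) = -23.00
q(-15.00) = 126.00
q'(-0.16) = 6.68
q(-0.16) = 4.91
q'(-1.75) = 3.50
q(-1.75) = -3.19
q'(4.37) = 15.74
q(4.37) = 55.69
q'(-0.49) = 6.02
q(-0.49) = 2.81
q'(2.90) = 12.80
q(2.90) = 34.71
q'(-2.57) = 1.86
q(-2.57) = -5.39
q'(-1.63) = 3.74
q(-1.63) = -2.75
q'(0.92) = 8.84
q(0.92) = 13.29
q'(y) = 2*y + 7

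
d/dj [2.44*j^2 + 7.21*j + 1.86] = 4.88*j + 7.21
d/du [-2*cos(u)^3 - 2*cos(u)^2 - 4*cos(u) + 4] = 2*(3*cos(u)^2 + 2*cos(u) + 2)*sin(u)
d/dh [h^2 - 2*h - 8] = 2*h - 2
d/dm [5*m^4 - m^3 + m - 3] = 20*m^3 - 3*m^2 + 1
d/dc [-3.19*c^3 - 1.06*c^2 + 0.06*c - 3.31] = -9.57*c^2 - 2.12*c + 0.06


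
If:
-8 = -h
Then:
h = 8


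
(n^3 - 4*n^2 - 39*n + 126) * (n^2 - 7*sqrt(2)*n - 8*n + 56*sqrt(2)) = n^5 - 12*n^4 - 7*sqrt(2)*n^4 - 7*n^3 + 84*sqrt(2)*n^3 + 49*sqrt(2)*n^2 + 438*n^2 - 3066*sqrt(2)*n - 1008*n + 7056*sqrt(2)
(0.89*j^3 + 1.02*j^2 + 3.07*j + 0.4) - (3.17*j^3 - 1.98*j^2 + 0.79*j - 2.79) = -2.28*j^3 + 3.0*j^2 + 2.28*j + 3.19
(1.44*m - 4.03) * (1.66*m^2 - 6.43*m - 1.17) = 2.3904*m^3 - 15.949*m^2 + 24.2281*m + 4.7151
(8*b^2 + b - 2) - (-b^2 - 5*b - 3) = 9*b^2 + 6*b + 1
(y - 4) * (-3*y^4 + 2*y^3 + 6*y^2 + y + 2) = -3*y^5 + 14*y^4 - 2*y^3 - 23*y^2 - 2*y - 8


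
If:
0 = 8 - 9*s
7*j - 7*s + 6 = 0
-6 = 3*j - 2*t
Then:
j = 2/63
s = 8/9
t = 64/21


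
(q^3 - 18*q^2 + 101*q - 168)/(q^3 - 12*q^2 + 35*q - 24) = (q - 7)/(q - 1)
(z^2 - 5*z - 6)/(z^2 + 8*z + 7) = (z - 6)/(z + 7)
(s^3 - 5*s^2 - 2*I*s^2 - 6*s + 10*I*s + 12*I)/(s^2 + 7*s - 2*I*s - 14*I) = (s^2 - 5*s - 6)/(s + 7)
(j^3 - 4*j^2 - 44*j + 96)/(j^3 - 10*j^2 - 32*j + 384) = (j - 2)/(j - 8)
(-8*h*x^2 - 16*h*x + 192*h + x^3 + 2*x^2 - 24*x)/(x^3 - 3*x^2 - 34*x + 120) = (-8*h + x)/(x - 5)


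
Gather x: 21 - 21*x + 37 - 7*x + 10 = 68 - 28*x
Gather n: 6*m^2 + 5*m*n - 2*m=6*m^2 + 5*m*n - 2*m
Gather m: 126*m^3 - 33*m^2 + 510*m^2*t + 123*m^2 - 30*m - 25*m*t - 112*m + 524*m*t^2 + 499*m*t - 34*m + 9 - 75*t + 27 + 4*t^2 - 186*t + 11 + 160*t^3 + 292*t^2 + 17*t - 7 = 126*m^3 + m^2*(510*t + 90) + m*(524*t^2 + 474*t - 176) + 160*t^3 + 296*t^2 - 244*t + 40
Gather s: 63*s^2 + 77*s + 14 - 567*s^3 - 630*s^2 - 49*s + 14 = -567*s^3 - 567*s^2 + 28*s + 28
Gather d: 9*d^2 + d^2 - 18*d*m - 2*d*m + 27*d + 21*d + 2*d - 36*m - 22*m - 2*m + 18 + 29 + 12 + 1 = 10*d^2 + d*(50 - 20*m) - 60*m + 60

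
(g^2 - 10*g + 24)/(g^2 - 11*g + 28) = (g - 6)/(g - 7)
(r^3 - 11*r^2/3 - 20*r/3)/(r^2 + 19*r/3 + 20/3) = r*(r - 5)/(r + 5)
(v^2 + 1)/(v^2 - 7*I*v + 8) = (v - I)/(v - 8*I)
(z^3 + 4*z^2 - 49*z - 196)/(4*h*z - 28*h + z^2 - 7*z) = (z^2 + 11*z + 28)/(4*h + z)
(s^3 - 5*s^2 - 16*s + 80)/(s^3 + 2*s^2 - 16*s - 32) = (s - 5)/(s + 2)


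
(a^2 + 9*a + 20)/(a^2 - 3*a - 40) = (a + 4)/(a - 8)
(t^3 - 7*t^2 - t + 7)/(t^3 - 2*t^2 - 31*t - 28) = (t - 1)/(t + 4)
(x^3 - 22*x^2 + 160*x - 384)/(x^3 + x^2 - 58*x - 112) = (x^2 - 14*x + 48)/(x^2 + 9*x + 14)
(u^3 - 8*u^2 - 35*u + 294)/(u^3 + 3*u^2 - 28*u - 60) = (u^2 - 14*u + 49)/(u^2 - 3*u - 10)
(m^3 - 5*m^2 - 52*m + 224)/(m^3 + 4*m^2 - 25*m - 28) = (m - 8)/(m + 1)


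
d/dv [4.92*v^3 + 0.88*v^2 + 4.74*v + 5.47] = 14.76*v^2 + 1.76*v + 4.74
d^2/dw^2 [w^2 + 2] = 2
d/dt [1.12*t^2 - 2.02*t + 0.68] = 2.24*t - 2.02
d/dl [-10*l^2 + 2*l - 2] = 2 - 20*l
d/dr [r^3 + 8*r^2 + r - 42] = 3*r^2 + 16*r + 1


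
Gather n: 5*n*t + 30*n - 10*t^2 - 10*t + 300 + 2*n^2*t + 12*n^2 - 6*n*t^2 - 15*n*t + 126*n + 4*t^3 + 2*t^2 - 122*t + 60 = n^2*(2*t + 12) + n*(-6*t^2 - 10*t + 156) + 4*t^3 - 8*t^2 - 132*t + 360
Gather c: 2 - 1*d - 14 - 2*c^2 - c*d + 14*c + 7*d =-2*c^2 + c*(14 - d) + 6*d - 12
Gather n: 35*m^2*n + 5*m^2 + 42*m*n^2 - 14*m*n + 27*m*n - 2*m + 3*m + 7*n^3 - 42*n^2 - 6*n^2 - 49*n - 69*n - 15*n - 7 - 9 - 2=5*m^2 + m + 7*n^3 + n^2*(42*m - 48) + n*(35*m^2 + 13*m - 133) - 18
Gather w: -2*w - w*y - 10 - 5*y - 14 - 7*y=w*(-y - 2) - 12*y - 24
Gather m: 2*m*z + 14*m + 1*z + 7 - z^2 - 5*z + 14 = m*(2*z + 14) - z^2 - 4*z + 21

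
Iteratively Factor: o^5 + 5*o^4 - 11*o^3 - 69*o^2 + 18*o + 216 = (o + 3)*(o^4 + 2*o^3 - 17*o^2 - 18*o + 72) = (o - 2)*(o + 3)*(o^3 + 4*o^2 - 9*o - 36) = (o - 2)*(o + 3)*(o + 4)*(o^2 - 9) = (o - 2)*(o + 3)^2*(o + 4)*(o - 3)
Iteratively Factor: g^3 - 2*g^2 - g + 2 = (g - 1)*(g^2 - g - 2) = (g - 1)*(g + 1)*(g - 2)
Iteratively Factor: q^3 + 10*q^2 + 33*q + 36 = (q + 4)*(q^2 + 6*q + 9) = (q + 3)*(q + 4)*(q + 3)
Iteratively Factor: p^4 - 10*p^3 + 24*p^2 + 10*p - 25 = (p - 5)*(p^3 - 5*p^2 - p + 5) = (p - 5)*(p + 1)*(p^2 - 6*p + 5) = (p - 5)^2*(p + 1)*(p - 1)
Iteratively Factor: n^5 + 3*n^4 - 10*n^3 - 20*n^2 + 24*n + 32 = (n + 4)*(n^4 - n^3 - 6*n^2 + 4*n + 8) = (n + 1)*(n + 4)*(n^3 - 2*n^2 - 4*n + 8) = (n - 2)*(n + 1)*(n + 4)*(n^2 - 4) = (n - 2)^2*(n + 1)*(n + 4)*(n + 2)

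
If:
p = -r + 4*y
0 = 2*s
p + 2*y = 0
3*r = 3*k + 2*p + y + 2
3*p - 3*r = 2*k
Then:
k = -8/19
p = -4/57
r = 4/19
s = 0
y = 2/57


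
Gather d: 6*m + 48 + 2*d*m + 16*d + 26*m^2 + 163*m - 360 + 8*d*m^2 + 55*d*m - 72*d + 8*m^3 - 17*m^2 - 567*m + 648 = d*(8*m^2 + 57*m - 56) + 8*m^3 + 9*m^2 - 398*m + 336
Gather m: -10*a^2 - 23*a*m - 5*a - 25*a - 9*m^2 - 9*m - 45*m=-10*a^2 - 30*a - 9*m^2 + m*(-23*a - 54)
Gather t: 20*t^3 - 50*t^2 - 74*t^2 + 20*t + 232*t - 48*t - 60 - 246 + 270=20*t^3 - 124*t^2 + 204*t - 36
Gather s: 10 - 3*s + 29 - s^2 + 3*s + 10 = 49 - s^2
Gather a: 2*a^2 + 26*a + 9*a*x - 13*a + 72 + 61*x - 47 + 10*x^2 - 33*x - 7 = 2*a^2 + a*(9*x + 13) + 10*x^2 + 28*x + 18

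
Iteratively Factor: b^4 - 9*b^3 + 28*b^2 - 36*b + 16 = (b - 2)*(b^3 - 7*b^2 + 14*b - 8) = (b - 2)*(b - 1)*(b^2 - 6*b + 8) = (b - 4)*(b - 2)*(b - 1)*(b - 2)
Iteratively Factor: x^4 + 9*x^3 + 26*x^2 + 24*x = (x + 2)*(x^3 + 7*x^2 + 12*x) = x*(x + 2)*(x^2 + 7*x + 12) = x*(x + 2)*(x + 3)*(x + 4)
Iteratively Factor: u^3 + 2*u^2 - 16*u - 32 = (u - 4)*(u^2 + 6*u + 8) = (u - 4)*(u + 4)*(u + 2)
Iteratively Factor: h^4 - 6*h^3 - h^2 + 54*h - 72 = (h - 3)*(h^3 - 3*h^2 - 10*h + 24) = (h - 3)*(h - 2)*(h^2 - h - 12) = (h - 3)*(h - 2)*(h + 3)*(h - 4)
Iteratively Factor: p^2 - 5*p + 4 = (p - 4)*(p - 1)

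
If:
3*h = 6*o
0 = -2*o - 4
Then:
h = -4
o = -2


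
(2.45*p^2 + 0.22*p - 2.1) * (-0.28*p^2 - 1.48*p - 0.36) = -0.686*p^4 - 3.6876*p^3 - 0.6196*p^2 + 3.0288*p + 0.756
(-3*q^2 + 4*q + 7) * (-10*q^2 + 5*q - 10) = 30*q^4 - 55*q^3 - 20*q^2 - 5*q - 70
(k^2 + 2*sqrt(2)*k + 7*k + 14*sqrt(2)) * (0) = 0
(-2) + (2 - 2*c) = -2*c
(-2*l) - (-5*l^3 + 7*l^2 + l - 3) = 5*l^3 - 7*l^2 - 3*l + 3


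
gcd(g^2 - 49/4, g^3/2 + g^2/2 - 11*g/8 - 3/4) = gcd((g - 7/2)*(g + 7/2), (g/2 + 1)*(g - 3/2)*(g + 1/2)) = 1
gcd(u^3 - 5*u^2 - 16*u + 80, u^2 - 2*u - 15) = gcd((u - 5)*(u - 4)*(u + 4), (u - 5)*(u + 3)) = u - 5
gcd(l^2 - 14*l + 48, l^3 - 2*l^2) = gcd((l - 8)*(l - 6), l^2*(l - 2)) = 1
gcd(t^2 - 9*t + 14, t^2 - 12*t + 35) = t - 7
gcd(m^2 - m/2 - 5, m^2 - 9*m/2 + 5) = m - 5/2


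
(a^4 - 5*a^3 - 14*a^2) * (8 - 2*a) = -2*a^5 + 18*a^4 - 12*a^3 - 112*a^2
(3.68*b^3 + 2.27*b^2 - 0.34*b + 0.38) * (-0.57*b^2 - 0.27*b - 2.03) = -2.0976*b^5 - 2.2875*b^4 - 7.8895*b^3 - 4.7329*b^2 + 0.5876*b - 0.7714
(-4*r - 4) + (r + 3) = -3*r - 1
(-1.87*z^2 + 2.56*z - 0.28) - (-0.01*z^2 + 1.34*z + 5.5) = -1.86*z^2 + 1.22*z - 5.78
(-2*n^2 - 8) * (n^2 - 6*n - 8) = -2*n^4 + 12*n^3 + 8*n^2 + 48*n + 64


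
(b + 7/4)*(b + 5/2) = b^2 + 17*b/4 + 35/8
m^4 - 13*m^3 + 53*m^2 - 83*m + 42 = (m - 7)*(m - 3)*(m - 2)*(m - 1)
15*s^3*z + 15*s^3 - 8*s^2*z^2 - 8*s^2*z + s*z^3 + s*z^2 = (-5*s + z)*(-3*s + z)*(s*z + s)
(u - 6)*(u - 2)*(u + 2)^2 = u^4 - 4*u^3 - 16*u^2 + 16*u + 48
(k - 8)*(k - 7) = k^2 - 15*k + 56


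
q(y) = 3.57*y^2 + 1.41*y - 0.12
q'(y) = 7.14*y + 1.41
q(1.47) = 9.67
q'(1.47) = 11.91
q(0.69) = 2.55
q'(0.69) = 6.34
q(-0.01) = -0.13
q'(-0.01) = 1.34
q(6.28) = 149.53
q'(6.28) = 46.25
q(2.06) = 17.93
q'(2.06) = 16.12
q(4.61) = 82.25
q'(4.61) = 34.33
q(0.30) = 0.62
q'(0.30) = 3.55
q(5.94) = 134.22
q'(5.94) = 43.82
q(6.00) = 136.86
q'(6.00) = 44.25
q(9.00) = 301.74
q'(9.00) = 65.67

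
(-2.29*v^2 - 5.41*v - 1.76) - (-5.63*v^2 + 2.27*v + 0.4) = 3.34*v^2 - 7.68*v - 2.16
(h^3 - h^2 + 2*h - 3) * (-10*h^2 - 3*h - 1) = -10*h^5 + 7*h^4 - 18*h^3 + 25*h^2 + 7*h + 3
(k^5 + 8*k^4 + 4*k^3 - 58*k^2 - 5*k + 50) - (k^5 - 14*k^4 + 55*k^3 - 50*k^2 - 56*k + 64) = 22*k^4 - 51*k^3 - 8*k^2 + 51*k - 14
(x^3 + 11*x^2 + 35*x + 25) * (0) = 0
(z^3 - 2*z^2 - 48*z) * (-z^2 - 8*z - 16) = -z^5 - 6*z^4 + 48*z^3 + 416*z^2 + 768*z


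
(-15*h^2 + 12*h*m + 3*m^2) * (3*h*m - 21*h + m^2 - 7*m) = -45*h^3*m + 315*h^3 + 21*h^2*m^2 - 147*h^2*m + 21*h*m^3 - 147*h*m^2 + 3*m^4 - 21*m^3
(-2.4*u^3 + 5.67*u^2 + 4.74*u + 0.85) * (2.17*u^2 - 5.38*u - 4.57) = -5.208*u^5 + 25.2159*u^4 - 9.2508*u^3 - 49.5686*u^2 - 26.2348*u - 3.8845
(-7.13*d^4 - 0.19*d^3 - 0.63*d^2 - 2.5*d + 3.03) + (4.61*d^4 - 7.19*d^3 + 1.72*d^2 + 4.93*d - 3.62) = -2.52*d^4 - 7.38*d^3 + 1.09*d^2 + 2.43*d - 0.59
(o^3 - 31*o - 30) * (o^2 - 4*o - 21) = o^5 - 4*o^4 - 52*o^3 + 94*o^2 + 771*o + 630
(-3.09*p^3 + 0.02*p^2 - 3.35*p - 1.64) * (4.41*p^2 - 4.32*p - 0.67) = -13.6269*p^5 + 13.437*p^4 - 12.7896*p^3 + 7.2262*p^2 + 9.3293*p + 1.0988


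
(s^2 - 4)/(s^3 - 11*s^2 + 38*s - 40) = (s + 2)/(s^2 - 9*s + 20)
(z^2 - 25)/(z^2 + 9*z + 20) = (z - 5)/(z + 4)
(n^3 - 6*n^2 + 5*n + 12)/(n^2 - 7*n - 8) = (n^2 - 7*n + 12)/(n - 8)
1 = 1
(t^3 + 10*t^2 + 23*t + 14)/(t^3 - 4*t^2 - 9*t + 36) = (t^3 + 10*t^2 + 23*t + 14)/(t^3 - 4*t^2 - 9*t + 36)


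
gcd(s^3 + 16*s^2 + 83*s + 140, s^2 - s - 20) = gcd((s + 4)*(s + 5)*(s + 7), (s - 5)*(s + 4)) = s + 4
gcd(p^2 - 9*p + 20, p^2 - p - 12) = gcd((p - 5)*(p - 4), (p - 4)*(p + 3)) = p - 4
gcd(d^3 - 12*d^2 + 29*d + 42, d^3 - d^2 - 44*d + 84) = d - 6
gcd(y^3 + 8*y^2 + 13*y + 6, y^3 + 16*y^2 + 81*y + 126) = y + 6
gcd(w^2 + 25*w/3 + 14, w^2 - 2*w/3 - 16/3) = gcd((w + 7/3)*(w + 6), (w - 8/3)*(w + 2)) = 1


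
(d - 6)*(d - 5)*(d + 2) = d^3 - 9*d^2 + 8*d + 60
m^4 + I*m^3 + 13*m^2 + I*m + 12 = (m - 3*I)*(m + 4*I)*(-I*m + 1)*(I*m + 1)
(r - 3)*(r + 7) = r^2 + 4*r - 21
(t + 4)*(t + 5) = t^2 + 9*t + 20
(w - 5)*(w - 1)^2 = w^3 - 7*w^2 + 11*w - 5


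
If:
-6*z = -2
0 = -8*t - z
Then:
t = -1/24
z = 1/3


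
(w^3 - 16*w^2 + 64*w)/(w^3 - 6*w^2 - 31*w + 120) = w*(w - 8)/(w^2 + 2*w - 15)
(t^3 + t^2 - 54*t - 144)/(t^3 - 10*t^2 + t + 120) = (t + 6)/(t - 5)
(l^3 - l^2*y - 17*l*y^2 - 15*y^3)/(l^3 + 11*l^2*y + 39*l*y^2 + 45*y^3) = (l^2 - 4*l*y - 5*y^2)/(l^2 + 8*l*y + 15*y^2)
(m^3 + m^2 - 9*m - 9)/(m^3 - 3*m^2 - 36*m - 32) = (m^2 - 9)/(m^2 - 4*m - 32)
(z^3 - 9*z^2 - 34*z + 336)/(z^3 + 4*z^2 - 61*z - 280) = (z^2 - z - 42)/(z^2 + 12*z + 35)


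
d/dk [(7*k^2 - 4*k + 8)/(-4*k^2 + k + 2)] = (-9*k^2 + 92*k - 16)/(16*k^4 - 8*k^3 - 15*k^2 + 4*k + 4)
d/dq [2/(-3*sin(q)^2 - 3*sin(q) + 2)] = 6*(2*sin(q) + 1)*cos(q)/(3*sin(q)^2 + 3*sin(q) - 2)^2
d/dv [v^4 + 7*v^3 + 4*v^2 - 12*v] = 4*v^3 + 21*v^2 + 8*v - 12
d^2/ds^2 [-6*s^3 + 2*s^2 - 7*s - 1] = 4 - 36*s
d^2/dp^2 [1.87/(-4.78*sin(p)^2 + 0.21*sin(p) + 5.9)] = (-170.906032*sin(p)^4 + 5.631318*sin(p)^3 + 45.325621*sin(p)^2 - 8.945706*sin(p) + 105.640414)/(-4.78*sin(p)^2 + 0.21*sin(p) + 5.9)^3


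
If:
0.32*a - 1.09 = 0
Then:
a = 3.41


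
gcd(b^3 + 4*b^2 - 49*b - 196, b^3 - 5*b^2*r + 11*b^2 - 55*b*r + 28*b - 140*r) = b^2 + 11*b + 28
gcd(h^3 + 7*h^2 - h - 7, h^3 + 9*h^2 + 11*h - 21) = h^2 + 6*h - 7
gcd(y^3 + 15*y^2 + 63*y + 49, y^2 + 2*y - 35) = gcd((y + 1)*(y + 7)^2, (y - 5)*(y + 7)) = y + 7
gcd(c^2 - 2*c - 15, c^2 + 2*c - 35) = c - 5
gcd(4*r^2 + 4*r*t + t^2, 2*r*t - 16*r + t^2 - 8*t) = 2*r + t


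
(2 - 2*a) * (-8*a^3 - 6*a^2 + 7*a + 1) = 16*a^4 - 4*a^3 - 26*a^2 + 12*a + 2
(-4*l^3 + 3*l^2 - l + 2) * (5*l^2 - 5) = -20*l^5 + 15*l^4 + 15*l^3 - 5*l^2 + 5*l - 10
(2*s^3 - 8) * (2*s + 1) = 4*s^4 + 2*s^3 - 16*s - 8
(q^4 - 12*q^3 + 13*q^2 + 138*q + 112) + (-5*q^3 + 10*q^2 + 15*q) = q^4 - 17*q^3 + 23*q^2 + 153*q + 112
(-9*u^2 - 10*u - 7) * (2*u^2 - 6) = -18*u^4 - 20*u^3 + 40*u^2 + 60*u + 42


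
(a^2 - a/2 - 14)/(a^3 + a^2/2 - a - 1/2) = (2*a^2 - a - 28)/(2*a^3 + a^2 - 2*a - 1)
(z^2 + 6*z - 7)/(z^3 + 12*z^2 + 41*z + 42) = (z - 1)/(z^2 + 5*z + 6)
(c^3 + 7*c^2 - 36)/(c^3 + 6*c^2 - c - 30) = (c + 6)/(c + 5)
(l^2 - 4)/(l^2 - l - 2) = (l + 2)/(l + 1)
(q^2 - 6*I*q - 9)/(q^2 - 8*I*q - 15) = (q - 3*I)/(q - 5*I)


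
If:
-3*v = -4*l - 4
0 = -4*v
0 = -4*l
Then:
No Solution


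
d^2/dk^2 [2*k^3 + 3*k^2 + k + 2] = 12*k + 6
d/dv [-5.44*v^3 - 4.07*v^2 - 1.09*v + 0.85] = -16.32*v^2 - 8.14*v - 1.09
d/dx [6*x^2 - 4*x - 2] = 12*x - 4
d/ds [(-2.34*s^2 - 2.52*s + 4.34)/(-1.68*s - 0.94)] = (3.9312*s^2 + 4.3992*s + 9.66)/(2.8224*s^2 + 3.1584*s + 0.8836)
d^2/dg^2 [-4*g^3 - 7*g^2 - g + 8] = -24*g - 14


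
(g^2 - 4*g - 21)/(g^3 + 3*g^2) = (g - 7)/g^2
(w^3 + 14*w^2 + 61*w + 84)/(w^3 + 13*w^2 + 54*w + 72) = (w + 7)/(w + 6)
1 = 1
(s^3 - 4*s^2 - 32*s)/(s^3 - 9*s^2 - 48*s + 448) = s*(s + 4)/(s^2 - s - 56)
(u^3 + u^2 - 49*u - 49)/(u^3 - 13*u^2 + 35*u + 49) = (u + 7)/(u - 7)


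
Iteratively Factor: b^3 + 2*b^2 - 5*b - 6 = (b + 1)*(b^2 + b - 6) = (b + 1)*(b + 3)*(b - 2)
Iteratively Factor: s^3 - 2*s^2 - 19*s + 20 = (s - 1)*(s^2 - s - 20) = (s - 5)*(s - 1)*(s + 4)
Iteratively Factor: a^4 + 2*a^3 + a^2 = (a)*(a^3 + 2*a^2 + a) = a^2*(a^2 + 2*a + 1) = a^2*(a + 1)*(a + 1)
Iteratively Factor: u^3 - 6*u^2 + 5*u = (u - 1)*(u^2 - 5*u) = (u - 5)*(u - 1)*(u)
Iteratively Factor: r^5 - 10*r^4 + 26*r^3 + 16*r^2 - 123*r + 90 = (r + 2)*(r^4 - 12*r^3 + 50*r^2 - 84*r + 45) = (r - 3)*(r + 2)*(r^3 - 9*r^2 + 23*r - 15) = (r - 3)^2*(r + 2)*(r^2 - 6*r + 5) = (r - 5)*(r - 3)^2*(r + 2)*(r - 1)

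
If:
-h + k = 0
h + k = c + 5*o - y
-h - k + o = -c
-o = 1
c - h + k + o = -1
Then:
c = 0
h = -1/2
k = -1/2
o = -1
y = -4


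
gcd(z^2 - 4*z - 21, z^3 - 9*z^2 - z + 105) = z^2 - 4*z - 21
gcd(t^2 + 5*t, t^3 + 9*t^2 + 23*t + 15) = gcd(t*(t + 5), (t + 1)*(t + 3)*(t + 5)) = t + 5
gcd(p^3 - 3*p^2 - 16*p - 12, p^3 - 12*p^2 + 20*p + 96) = p^2 - 4*p - 12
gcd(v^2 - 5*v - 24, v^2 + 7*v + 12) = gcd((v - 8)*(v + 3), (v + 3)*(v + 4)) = v + 3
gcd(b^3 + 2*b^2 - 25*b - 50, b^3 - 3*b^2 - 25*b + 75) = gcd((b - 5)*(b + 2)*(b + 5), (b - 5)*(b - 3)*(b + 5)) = b^2 - 25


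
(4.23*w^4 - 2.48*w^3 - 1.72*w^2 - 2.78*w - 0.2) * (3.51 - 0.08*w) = -0.3384*w^5 + 15.0457*w^4 - 8.5672*w^3 - 5.8148*w^2 - 9.7418*w - 0.702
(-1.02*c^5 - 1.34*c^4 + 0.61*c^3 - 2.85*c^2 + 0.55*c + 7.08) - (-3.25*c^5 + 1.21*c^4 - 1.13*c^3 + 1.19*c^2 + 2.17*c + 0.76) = 2.23*c^5 - 2.55*c^4 + 1.74*c^3 - 4.04*c^2 - 1.62*c + 6.32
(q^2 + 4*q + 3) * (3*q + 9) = 3*q^3 + 21*q^2 + 45*q + 27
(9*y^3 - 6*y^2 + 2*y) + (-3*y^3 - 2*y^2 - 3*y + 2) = 6*y^3 - 8*y^2 - y + 2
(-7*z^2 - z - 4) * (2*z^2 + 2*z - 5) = -14*z^4 - 16*z^3 + 25*z^2 - 3*z + 20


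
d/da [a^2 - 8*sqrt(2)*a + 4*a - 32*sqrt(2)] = 2*a - 8*sqrt(2) + 4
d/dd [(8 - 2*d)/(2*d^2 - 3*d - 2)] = 4*(d^2 - 8*d + 7)/(4*d^4 - 12*d^3 + d^2 + 12*d + 4)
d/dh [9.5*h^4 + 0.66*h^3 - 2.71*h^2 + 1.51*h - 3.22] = 38.0*h^3 + 1.98*h^2 - 5.42*h + 1.51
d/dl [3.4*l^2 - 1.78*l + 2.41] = 6.8*l - 1.78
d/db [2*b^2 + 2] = 4*b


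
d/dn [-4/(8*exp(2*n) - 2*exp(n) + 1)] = (64*exp(n) - 8)*exp(n)/(8*exp(2*n) - 2*exp(n) + 1)^2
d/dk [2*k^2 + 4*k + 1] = 4*k + 4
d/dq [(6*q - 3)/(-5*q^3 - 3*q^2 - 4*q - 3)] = 3*(20*q^3 - 9*q^2 - 6*q - 10)/(25*q^6 + 30*q^5 + 49*q^4 + 54*q^3 + 34*q^2 + 24*q + 9)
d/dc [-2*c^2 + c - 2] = 1 - 4*c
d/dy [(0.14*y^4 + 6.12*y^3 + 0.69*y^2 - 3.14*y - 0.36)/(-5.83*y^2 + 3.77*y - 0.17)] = (-1.6324*y^5 - 34.0962*y^4 + 46.0496*y^3 - 18.8261*y^2 - 4.4322*y + 1.891)/(33.9889*y^4 - 43.9582*y^3 + 16.1951*y^2 - 1.2818*y + 0.0289)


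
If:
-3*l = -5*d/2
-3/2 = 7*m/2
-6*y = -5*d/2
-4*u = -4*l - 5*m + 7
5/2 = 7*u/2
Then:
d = 18/5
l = 3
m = -3/7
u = 5/7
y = 3/2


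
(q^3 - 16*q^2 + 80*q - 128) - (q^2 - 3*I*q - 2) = q^3 - 17*q^2 + 80*q + 3*I*q - 126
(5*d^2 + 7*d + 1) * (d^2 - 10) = 5*d^4 + 7*d^3 - 49*d^2 - 70*d - 10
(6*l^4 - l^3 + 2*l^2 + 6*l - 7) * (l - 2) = 6*l^5 - 13*l^4 + 4*l^3 + 2*l^2 - 19*l + 14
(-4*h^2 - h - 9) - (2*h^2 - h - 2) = -6*h^2 - 7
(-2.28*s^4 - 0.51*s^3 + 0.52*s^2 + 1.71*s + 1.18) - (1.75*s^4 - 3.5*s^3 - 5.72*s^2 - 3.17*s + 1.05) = -4.03*s^4 + 2.99*s^3 + 6.24*s^2 + 4.88*s + 0.13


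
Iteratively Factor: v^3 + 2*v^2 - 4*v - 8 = (v + 2)*(v^2 - 4) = (v + 2)^2*(v - 2)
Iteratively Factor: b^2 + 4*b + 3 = (b + 1)*(b + 3)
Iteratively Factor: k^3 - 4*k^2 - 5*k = (k)*(k^2 - 4*k - 5) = k*(k - 5)*(k + 1)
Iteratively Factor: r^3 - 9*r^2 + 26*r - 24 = (r - 2)*(r^2 - 7*r + 12) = (r - 3)*(r - 2)*(r - 4)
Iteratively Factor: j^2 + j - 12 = (j + 4)*(j - 3)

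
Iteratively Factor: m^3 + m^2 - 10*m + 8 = (m - 2)*(m^2 + 3*m - 4) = (m - 2)*(m - 1)*(m + 4)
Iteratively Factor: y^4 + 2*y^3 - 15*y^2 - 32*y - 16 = (y - 4)*(y^3 + 6*y^2 + 9*y + 4) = (y - 4)*(y + 1)*(y^2 + 5*y + 4) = (y - 4)*(y + 1)^2*(y + 4)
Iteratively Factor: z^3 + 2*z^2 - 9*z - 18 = (z + 3)*(z^2 - z - 6) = (z + 2)*(z + 3)*(z - 3)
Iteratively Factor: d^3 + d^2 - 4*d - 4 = (d + 2)*(d^2 - d - 2) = (d - 2)*(d + 2)*(d + 1)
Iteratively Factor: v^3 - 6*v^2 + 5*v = (v - 5)*(v^2 - v) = (v - 5)*(v - 1)*(v)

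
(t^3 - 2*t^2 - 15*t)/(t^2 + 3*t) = t - 5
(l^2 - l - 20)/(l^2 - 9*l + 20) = (l + 4)/(l - 4)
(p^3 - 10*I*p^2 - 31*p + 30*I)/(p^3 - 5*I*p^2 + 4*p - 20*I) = (p - 3*I)/(p + 2*I)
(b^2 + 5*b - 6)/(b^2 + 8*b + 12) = (b - 1)/(b + 2)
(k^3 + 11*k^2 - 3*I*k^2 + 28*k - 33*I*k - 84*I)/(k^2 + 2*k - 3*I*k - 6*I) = (k^2 + 11*k + 28)/(k + 2)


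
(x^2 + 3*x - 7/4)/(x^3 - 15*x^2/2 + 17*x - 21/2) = (4*x^2 + 12*x - 7)/(2*(2*x^3 - 15*x^2 + 34*x - 21))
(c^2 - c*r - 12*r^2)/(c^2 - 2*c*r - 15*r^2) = (-c + 4*r)/(-c + 5*r)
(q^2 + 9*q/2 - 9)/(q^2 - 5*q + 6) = (q^2 + 9*q/2 - 9)/(q^2 - 5*q + 6)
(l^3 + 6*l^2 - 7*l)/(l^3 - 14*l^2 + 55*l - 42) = l*(l + 7)/(l^2 - 13*l + 42)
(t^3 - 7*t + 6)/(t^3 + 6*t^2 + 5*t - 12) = (t - 2)/(t + 4)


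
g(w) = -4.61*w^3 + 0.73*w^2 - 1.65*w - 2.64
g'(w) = -13.83*w^2 + 1.46*w - 1.65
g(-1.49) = 16.69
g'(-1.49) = -34.53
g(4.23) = -345.47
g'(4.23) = -242.93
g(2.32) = -60.10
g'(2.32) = -72.70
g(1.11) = -9.88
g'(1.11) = -17.07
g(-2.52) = 79.93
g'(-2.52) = -93.16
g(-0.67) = 0.18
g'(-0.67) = -8.84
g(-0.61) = -0.32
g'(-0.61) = -7.69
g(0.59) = -4.31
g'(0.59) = -5.60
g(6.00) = -982.02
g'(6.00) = -490.77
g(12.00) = -7883.40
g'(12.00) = -1975.65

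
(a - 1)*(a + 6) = a^2 + 5*a - 6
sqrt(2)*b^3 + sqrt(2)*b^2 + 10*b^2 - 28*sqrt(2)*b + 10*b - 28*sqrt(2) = (b - 2*sqrt(2))*(b + 7*sqrt(2))*(sqrt(2)*b + sqrt(2))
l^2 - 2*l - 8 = (l - 4)*(l + 2)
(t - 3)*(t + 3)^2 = t^3 + 3*t^2 - 9*t - 27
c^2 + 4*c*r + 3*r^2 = (c + r)*(c + 3*r)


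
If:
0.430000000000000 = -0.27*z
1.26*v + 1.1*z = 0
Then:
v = 1.39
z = -1.59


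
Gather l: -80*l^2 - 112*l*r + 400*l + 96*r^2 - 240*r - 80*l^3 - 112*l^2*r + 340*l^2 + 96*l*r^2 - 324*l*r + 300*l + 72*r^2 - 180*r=-80*l^3 + l^2*(260 - 112*r) + l*(96*r^2 - 436*r + 700) + 168*r^2 - 420*r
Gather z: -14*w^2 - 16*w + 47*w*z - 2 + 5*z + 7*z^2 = -14*w^2 - 16*w + 7*z^2 + z*(47*w + 5) - 2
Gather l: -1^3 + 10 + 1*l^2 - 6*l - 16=l^2 - 6*l - 7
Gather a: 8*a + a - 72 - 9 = 9*a - 81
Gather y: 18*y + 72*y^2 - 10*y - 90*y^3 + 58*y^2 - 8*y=-90*y^3 + 130*y^2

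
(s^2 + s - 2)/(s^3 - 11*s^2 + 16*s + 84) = (s - 1)/(s^2 - 13*s + 42)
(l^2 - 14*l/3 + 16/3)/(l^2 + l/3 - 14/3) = (3*l - 8)/(3*l + 7)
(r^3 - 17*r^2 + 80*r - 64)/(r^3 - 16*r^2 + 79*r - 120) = (r^2 - 9*r + 8)/(r^2 - 8*r + 15)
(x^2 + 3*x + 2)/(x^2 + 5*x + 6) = (x + 1)/(x + 3)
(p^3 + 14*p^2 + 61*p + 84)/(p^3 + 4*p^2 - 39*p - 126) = (p + 4)/(p - 6)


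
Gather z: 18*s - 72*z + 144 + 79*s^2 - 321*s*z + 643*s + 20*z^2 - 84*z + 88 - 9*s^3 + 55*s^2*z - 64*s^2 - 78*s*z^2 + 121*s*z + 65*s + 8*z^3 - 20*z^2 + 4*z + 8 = -9*s^3 + 15*s^2 - 78*s*z^2 + 726*s + 8*z^3 + z*(55*s^2 - 200*s - 152) + 240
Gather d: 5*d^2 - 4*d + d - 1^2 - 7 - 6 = 5*d^2 - 3*d - 14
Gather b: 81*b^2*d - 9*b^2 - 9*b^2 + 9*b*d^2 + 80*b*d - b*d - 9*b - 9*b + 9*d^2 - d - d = b^2*(81*d - 18) + b*(9*d^2 + 79*d - 18) + 9*d^2 - 2*d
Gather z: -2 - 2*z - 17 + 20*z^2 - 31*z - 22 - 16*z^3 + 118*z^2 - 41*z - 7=-16*z^3 + 138*z^2 - 74*z - 48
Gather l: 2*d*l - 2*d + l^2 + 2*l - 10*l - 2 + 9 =-2*d + l^2 + l*(2*d - 8) + 7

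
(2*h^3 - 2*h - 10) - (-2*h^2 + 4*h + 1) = 2*h^3 + 2*h^2 - 6*h - 11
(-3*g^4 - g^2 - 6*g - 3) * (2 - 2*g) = 6*g^5 - 6*g^4 + 2*g^3 + 10*g^2 - 6*g - 6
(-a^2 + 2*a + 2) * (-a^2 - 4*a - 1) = a^4 + 2*a^3 - 9*a^2 - 10*a - 2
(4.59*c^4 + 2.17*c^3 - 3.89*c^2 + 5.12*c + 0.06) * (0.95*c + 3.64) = 4.3605*c^5 + 18.7691*c^4 + 4.2033*c^3 - 9.2956*c^2 + 18.6938*c + 0.2184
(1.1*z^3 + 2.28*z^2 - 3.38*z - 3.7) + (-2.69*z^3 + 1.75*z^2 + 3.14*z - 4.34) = -1.59*z^3 + 4.03*z^2 - 0.24*z - 8.04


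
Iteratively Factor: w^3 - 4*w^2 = (w - 4)*(w^2) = w*(w - 4)*(w)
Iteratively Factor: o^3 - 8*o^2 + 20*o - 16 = (o - 2)*(o^2 - 6*o + 8) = (o - 2)^2*(o - 4)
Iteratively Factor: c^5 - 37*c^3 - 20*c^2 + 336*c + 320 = (c + 4)*(c^4 - 4*c^3 - 21*c^2 + 64*c + 80) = (c - 5)*(c + 4)*(c^3 + c^2 - 16*c - 16) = (c - 5)*(c + 1)*(c + 4)*(c^2 - 16) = (c - 5)*(c - 4)*(c + 1)*(c + 4)*(c + 4)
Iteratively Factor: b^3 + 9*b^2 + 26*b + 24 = (b + 3)*(b^2 + 6*b + 8) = (b + 3)*(b + 4)*(b + 2)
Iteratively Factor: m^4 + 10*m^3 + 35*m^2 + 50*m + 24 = (m + 3)*(m^3 + 7*m^2 + 14*m + 8) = (m + 3)*(m + 4)*(m^2 + 3*m + 2) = (m + 2)*(m + 3)*(m + 4)*(m + 1)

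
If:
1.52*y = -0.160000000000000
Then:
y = -0.11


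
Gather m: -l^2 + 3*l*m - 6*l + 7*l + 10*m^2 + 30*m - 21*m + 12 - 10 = -l^2 + l + 10*m^2 + m*(3*l + 9) + 2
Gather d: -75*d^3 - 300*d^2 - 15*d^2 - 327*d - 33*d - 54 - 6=-75*d^3 - 315*d^2 - 360*d - 60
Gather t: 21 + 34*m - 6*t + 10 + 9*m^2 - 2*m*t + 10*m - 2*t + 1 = 9*m^2 + 44*m + t*(-2*m - 8) + 32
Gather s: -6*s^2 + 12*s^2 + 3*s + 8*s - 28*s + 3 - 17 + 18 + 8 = 6*s^2 - 17*s + 12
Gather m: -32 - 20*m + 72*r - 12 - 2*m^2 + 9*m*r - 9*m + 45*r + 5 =-2*m^2 + m*(9*r - 29) + 117*r - 39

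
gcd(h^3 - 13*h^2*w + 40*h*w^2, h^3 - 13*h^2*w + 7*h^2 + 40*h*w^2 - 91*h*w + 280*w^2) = h^2 - 13*h*w + 40*w^2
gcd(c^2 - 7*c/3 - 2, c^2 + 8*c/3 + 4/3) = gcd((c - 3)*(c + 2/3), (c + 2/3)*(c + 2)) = c + 2/3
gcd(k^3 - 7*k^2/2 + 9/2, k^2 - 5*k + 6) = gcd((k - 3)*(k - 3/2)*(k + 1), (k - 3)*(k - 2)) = k - 3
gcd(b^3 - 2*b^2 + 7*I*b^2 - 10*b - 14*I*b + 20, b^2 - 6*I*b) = 1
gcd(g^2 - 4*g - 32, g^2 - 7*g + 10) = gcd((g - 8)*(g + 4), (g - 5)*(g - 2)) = 1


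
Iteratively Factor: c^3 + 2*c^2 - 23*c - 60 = (c + 4)*(c^2 - 2*c - 15) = (c - 5)*(c + 4)*(c + 3)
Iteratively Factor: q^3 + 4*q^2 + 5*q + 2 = (q + 1)*(q^2 + 3*q + 2) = (q + 1)*(q + 2)*(q + 1)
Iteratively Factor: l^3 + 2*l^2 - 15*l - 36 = (l + 3)*(l^2 - l - 12) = (l + 3)^2*(l - 4)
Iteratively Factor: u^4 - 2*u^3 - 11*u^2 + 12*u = (u - 4)*(u^3 + 2*u^2 - 3*u) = u*(u - 4)*(u^2 + 2*u - 3) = u*(u - 4)*(u - 1)*(u + 3)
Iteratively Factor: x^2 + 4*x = (x + 4)*(x)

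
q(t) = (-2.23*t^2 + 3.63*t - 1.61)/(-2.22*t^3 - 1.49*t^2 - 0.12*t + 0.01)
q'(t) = (3.63 - 4.46*t)/(-2.22*t^3 - 1.49*t^2 - 0.12*t + 0.01) + (-2.23*t^2 + 3.63*t - 1.61)*(6.66*t^2 + 2.98*t + 0.12)/(-2.22*t^3 - 1.49*t^2 - 0.12*t + 0.01)^2 = (-4.9506*t^4 + 16.1172*t^3 - 5.0463*t^2 - 4.8424*t - 0.1569)/(4.9284*t^6 + 6.6156*t^5 + 2.7529*t^4 + 0.3132*t^3 - 0.0154*t^2 - 0.0024*t + 0.0001)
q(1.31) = 0.09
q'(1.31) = 0.11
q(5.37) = 0.12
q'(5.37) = -0.01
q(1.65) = 0.12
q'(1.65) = 0.07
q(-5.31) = -0.29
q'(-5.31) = -0.08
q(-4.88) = -0.32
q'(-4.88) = -0.10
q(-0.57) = -811.36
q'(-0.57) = -86350.45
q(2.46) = 0.15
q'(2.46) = 0.01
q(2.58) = 0.15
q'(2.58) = 0.00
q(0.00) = -161.00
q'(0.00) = -1569.00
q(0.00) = -161.00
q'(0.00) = -1569.00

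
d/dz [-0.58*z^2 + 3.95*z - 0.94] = 3.95 - 1.16*z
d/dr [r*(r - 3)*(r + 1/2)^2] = 4*r^3 - 6*r^2 - 11*r/2 - 3/4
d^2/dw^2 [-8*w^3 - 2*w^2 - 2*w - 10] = -48*w - 4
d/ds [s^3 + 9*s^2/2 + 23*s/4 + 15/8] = 3*s^2 + 9*s + 23/4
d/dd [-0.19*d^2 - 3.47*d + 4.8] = -0.38*d - 3.47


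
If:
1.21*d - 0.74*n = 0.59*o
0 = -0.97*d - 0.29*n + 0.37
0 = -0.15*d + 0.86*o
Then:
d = 0.26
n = 0.39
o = 0.05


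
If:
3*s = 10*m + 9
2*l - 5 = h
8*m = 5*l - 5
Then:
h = 24*s/25 - 147/25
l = 12*s/25 - 11/25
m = 3*s/10 - 9/10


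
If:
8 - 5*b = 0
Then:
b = 8/5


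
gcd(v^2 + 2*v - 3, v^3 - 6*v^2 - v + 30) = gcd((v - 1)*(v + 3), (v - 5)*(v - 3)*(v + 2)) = 1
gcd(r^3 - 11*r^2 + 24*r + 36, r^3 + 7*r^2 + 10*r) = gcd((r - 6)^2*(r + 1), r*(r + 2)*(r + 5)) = 1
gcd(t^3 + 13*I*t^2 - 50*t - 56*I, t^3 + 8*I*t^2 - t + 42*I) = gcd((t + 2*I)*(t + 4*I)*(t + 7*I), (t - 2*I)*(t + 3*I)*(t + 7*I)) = t + 7*I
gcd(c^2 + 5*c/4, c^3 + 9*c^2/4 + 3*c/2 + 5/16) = c + 5/4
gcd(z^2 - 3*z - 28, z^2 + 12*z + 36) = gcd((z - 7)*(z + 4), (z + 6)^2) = 1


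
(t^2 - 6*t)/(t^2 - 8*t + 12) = t/(t - 2)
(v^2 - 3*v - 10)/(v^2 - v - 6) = (v - 5)/(v - 3)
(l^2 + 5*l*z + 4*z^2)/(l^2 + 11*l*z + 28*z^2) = (l + z)/(l + 7*z)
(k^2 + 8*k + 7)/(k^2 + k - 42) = (k + 1)/(k - 6)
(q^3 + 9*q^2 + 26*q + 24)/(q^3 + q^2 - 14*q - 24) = (q + 4)/(q - 4)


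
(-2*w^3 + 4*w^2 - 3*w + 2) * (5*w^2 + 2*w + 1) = -10*w^5 + 16*w^4 - 9*w^3 + 8*w^2 + w + 2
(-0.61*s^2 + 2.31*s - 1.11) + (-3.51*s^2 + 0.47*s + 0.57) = -4.12*s^2 + 2.78*s - 0.54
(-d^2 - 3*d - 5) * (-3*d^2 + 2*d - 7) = 3*d^4 + 7*d^3 + 16*d^2 + 11*d + 35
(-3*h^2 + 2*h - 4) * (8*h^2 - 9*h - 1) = -24*h^4 + 43*h^3 - 47*h^2 + 34*h + 4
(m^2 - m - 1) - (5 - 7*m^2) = 8*m^2 - m - 6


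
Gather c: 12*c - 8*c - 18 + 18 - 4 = 4*c - 4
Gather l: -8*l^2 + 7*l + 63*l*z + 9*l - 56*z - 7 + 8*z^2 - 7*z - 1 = -8*l^2 + l*(63*z + 16) + 8*z^2 - 63*z - 8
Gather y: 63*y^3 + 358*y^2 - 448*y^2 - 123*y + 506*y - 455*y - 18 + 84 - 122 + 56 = 63*y^3 - 90*y^2 - 72*y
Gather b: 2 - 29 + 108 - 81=0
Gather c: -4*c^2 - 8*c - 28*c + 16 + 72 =-4*c^2 - 36*c + 88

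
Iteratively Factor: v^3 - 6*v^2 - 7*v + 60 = (v - 5)*(v^2 - v - 12) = (v - 5)*(v + 3)*(v - 4)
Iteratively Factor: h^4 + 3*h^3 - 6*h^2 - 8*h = (h)*(h^3 + 3*h^2 - 6*h - 8) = h*(h + 1)*(h^2 + 2*h - 8) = h*(h + 1)*(h + 4)*(h - 2)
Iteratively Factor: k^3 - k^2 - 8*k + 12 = (k + 3)*(k^2 - 4*k + 4) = (k - 2)*(k + 3)*(k - 2)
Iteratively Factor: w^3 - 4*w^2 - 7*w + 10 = (w - 5)*(w^2 + w - 2) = (w - 5)*(w - 1)*(w + 2)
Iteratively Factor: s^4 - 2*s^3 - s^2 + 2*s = (s + 1)*(s^3 - 3*s^2 + 2*s) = (s - 2)*(s + 1)*(s^2 - s) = (s - 2)*(s - 1)*(s + 1)*(s)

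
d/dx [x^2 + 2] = 2*x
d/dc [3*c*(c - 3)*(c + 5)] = 9*c^2 + 12*c - 45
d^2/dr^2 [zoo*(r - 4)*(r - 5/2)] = nan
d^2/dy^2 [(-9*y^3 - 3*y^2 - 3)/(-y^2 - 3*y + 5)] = 234*(y^3 - 3*y^2 + 6*y + 1)/(y^6 + 9*y^5 + 12*y^4 - 63*y^3 - 60*y^2 + 225*y - 125)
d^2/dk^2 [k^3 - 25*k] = 6*k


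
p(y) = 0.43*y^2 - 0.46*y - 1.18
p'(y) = 0.86*y - 0.46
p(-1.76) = 0.96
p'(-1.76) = -1.97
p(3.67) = 2.92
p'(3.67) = 2.70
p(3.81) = 3.31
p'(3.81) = 2.82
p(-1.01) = -0.28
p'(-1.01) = -1.33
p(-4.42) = 9.25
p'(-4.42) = -4.26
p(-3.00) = 4.07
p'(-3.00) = -3.04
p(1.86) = -0.55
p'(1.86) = 1.14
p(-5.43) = 14.00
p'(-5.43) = -5.13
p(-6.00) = 17.06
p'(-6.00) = -5.62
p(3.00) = 1.31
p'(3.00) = 2.12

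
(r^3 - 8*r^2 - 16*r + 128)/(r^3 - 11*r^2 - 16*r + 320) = (r^2 - 16)/(r^2 - 3*r - 40)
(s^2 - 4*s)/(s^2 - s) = (s - 4)/(s - 1)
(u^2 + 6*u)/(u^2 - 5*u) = (u + 6)/(u - 5)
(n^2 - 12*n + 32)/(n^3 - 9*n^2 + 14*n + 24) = (n - 8)/(n^2 - 5*n - 6)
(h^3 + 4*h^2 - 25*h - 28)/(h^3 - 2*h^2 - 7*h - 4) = (h + 7)/(h + 1)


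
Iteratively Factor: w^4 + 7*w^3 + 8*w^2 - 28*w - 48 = (w + 4)*(w^3 + 3*w^2 - 4*w - 12) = (w + 2)*(w + 4)*(w^2 + w - 6) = (w + 2)*(w + 3)*(w + 4)*(w - 2)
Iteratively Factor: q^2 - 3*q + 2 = (q - 1)*(q - 2)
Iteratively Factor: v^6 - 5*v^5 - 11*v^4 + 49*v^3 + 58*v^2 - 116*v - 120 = (v + 2)*(v^5 - 7*v^4 + 3*v^3 + 43*v^2 - 28*v - 60) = (v + 2)^2*(v^4 - 9*v^3 + 21*v^2 + v - 30) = (v + 1)*(v + 2)^2*(v^3 - 10*v^2 + 31*v - 30) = (v - 3)*(v + 1)*(v + 2)^2*(v^2 - 7*v + 10) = (v - 5)*(v - 3)*(v + 1)*(v + 2)^2*(v - 2)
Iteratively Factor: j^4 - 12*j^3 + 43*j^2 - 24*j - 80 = (j + 1)*(j^3 - 13*j^2 + 56*j - 80) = (j - 4)*(j + 1)*(j^2 - 9*j + 20) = (j - 5)*(j - 4)*(j + 1)*(j - 4)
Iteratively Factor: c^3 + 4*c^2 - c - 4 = (c + 4)*(c^2 - 1) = (c - 1)*(c + 4)*(c + 1)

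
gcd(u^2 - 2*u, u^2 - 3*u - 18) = 1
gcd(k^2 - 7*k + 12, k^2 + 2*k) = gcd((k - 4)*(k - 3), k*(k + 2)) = 1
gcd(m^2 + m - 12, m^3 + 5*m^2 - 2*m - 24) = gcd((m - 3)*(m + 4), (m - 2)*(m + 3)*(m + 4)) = m + 4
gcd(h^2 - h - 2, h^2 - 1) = h + 1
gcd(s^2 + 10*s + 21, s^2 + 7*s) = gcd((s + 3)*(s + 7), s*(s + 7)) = s + 7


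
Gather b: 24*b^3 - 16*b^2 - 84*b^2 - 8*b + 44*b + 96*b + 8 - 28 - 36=24*b^3 - 100*b^2 + 132*b - 56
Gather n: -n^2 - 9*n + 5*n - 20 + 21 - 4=-n^2 - 4*n - 3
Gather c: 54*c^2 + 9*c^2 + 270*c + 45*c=63*c^2 + 315*c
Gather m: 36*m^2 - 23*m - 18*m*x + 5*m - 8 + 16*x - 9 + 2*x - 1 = 36*m^2 + m*(-18*x - 18) + 18*x - 18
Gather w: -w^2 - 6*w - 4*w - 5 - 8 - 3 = -w^2 - 10*w - 16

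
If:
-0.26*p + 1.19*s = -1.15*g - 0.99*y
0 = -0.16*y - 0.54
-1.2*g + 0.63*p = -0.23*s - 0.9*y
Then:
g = 7.01754545454545 - 1.96242424242424*s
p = 18.1881818181818 - 4.1030303030303*s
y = -3.38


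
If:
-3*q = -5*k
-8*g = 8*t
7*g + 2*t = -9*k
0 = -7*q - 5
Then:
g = 27/35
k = -3/7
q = -5/7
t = -27/35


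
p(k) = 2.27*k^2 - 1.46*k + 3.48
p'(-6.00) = -28.70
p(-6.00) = 93.96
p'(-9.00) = -42.32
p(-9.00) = 200.49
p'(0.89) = 2.58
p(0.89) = 3.98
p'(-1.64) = -8.91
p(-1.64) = 11.98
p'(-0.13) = -2.05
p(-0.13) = 3.71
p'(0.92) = 2.72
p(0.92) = 4.06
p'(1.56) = 5.62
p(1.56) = 6.73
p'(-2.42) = -12.45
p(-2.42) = 20.31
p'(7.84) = 34.13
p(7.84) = 131.56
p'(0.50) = 0.81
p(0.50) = 3.32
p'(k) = 4.54*k - 1.46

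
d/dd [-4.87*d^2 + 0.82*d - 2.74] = 0.82 - 9.74*d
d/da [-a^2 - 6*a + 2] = -2*a - 6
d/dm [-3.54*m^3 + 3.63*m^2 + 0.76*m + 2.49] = -10.62*m^2 + 7.26*m + 0.76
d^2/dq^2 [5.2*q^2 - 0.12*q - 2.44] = 10.4000000000000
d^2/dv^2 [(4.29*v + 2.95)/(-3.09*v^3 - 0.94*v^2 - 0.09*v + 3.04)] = (-245.768094*v^5 - 412.767144*v^4 - 142.29231*v^3 - 504.144618*v^2 - 241.318764*v - 19.255118)/(29.503629*v^9 + 26.925642*v^8 + 10.768959*v^7 - 84.679604*v^6 - 52.666245*v^5 - 13.108134*v^4 + 84.127257*v^3 + 25.98744*v^2 + 2.495232*v - 28.094464)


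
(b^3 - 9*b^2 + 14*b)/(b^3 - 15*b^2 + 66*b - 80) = b*(b - 7)/(b^2 - 13*b + 40)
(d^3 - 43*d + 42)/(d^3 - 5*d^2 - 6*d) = (d^2 + 6*d - 7)/(d*(d + 1))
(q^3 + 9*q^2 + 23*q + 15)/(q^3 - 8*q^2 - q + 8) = (q^2 + 8*q + 15)/(q^2 - 9*q + 8)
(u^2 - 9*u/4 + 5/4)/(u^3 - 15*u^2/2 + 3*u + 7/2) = (4*u - 5)/(2*(2*u^2 - 13*u - 7))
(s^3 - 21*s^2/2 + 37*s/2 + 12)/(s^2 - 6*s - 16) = (2*s^2 - 5*s - 3)/(2*(s + 2))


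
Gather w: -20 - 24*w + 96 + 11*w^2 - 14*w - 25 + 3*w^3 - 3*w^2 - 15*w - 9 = 3*w^3 + 8*w^2 - 53*w + 42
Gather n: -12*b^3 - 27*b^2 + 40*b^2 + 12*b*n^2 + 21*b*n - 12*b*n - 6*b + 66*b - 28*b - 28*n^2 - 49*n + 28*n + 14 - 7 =-12*b^3 + 13*b^2 + 32*b + n^2*(12*b - 28) + n*(9*b - 21) + 7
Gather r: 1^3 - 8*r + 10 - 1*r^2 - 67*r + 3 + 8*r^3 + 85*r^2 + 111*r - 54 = 8*r^3 + 84*r^2 + 36*r - 40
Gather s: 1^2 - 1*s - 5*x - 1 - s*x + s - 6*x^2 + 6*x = -s*x - 6*x^2 + x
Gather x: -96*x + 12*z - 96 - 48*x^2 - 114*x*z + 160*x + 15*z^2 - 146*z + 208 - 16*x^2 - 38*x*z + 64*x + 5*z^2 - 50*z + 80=-64*x^2 + x*(128 - 152*z) + 20*z^2 - 184*z + 192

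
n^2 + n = n*(n + 1)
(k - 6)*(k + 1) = k^2 - 5*k - 6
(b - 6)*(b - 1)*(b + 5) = b^3 - 2*b^2 - 29*b + 30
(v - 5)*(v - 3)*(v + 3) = v^3 - 5*v^2 - 9*v + 45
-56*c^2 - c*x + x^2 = (-8*c + x)*(7*c + x)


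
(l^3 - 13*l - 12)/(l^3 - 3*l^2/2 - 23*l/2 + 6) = 2*(l + 1)/(2*l - 1)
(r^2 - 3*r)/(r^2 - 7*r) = (r - 3)/(r - 7)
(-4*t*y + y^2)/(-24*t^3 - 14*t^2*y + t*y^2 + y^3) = y/(6*t^2 + 5*t*y + y^2)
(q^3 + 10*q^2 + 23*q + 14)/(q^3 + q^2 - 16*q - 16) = (q^2 + 9*q + 14)/(q^2 - 16)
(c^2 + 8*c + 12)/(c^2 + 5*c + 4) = (c^2 + 8*c + 12)/(c^2 + 5*c + 4)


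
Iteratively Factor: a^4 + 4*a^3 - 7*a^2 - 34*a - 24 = (a - 3)*(a^3 + 7*a^2 + 14*a + 8) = (a - 3)*(a + 2)*(a^2 + 5*a + 4) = (a - 3)*(a + 1)*(a + 2)*(a + 4)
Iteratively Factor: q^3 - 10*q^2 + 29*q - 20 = (q - 5)*(q^2 - 5*q + 4) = (q - 5)*(q - 4)*(q - 1)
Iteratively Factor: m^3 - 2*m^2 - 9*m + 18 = (m + 3)*(m^2 - 5*m + 6) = (m - 3)*(m + 3)*(m - 2)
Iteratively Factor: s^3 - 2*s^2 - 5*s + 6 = (s - 1)*(s^2 - s - 6) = (s - 1)*(s + 2)*(s - 3)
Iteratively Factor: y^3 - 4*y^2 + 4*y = (y)*(y^2 - 4*y + 4) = y*(y - 2)*(y - 2)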